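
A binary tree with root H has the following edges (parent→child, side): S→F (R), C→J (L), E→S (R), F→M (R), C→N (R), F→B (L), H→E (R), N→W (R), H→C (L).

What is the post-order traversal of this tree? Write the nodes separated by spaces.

J W N C B M F S E H

Post-order visits the left subtree, then the right subtree, then the node.
At H: go left to C.
  At C: go left to J.
    J is a leaf — visit J.
  At C: go right to N.
    At N: no left child.
    At N: go right to W.
      W is a leaf — visit W.
    Visit N.
  Visit C.
At H: go right to E.
  At E: no left child.
  At E: go right to S.
    At S: no left child.
    At S: go right to F.
      At F: go left to B.
        B is a leaf — visit B.
      At F: go right to M.
        M is a leaf — visit M.
      Visit F.
    Visit S.
  Visit E.
Visit H.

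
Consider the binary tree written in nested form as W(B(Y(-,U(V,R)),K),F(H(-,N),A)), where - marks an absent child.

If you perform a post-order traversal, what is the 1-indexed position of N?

7

Post-order visits the left subtree, then the right subtree, then the node.
At W: go left to B.
  At B: go left to Y.
    At Y: no left child.
    At Y: go right to U.
      At U: go left to V.
        V is a leaf — visit V.
      At U: go right to R.
        R is a leaf — visit R.
      Visit U.
    Visit Y.
  At B: go right to K.
    K is a leaf — visit K.
  Visit B.
At W: go right to F.
  At F: go left to H.
    At H: no left child.
    At H: go right to N.
      N is a leaf — visit N.
    Visit H.
  At F: go right to A.
    A is a leaf — visit A.
  Visit F.
Visit W.
Full post-order sequence: V, R, U, Y, K, B, N, H, A, F, W.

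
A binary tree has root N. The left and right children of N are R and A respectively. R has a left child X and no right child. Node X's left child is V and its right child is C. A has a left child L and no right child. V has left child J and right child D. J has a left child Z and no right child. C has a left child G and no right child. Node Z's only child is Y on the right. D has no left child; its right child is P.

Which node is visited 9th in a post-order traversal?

Post-order visits the left subtree, then the right subtree, then the node.
At N: go left to R.
  At R: go left to X.
    At X: go left to V.
      At V: go left to J.
        At J: go left to Z.
          At Z: no left child.
          At Z: go right to Y.
            Y is a leaf — visit Y.
          Visit Z.
        At J: no right child.
        Visit J.
      At V: go right to D.
        At D: no left child.
        At D: go right to P.
          P is a leaf — visit P.
        Visit D.
      Visit V.
    At X: go right to C.
      At C: go left to G.
        G is a leaf — visit G.
      At C: no right child.
      Visit C.
    Visit X.
  At R: no right child.
  Visit R.
At N: go right to A.
  At A: go left to L.
    L is a leaf — visit L.
  At A: no right child.
  Visit A.
Visit N.
Full post-order sequence: Y, Z, J, P, D, V, G, C, X, R, L, A, N.

X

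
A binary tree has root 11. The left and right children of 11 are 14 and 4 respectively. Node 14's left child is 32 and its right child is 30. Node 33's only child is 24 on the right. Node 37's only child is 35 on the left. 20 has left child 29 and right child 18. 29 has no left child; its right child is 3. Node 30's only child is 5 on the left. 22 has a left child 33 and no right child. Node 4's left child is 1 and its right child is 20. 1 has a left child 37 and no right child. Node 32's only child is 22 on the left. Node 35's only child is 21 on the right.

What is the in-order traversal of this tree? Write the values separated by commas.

33, 24, 22, 32, 14, 5, 30, 11, 35, 21, 37, 1, 4, 29, 3, 20, 18

In-order visits the left subtree, then the node, then the right subtree.
At 11: go left to 14.
  At 14: go left to 32.
    At 32: go left to 22.
      At 22: go left to 33.
        At 33: no left child.
        Visit 33.
        At 33: go right to 24.
          24 is a leaf — visit 24.
      Visit 22.
      At 22: no right child.
    Visit 32.
    At 32: no right child.
  Visit 14.
  At 14: go right to 30.
    At 30: go left to 5.
      5 is a leaf — visit 5.
    Visit 30.
    At 30: no right child.
Visit 11.
At 11: go right to 4.
  At 4: go left to 1.
    At 1: go left to 37.
      At 37: go left to 35.
        At 35: no left child.
        Visit 35.
        At 35: go right to 21.
          21 is a leaf — visit 21.
      Visit 37.
      At 37: no right child.
    Visit 1.
    At 1: no right child.
  Visit 4.
  At 4: go right to 20.
    At 20: go left to 29.
      At 29: no left child.
      Visit 29.
      At 29: go right to 3.
        3 is a leaf — visit 3.
    Visit 20.
    At 20: go right to 18.
      18 is a leaf — visit 18.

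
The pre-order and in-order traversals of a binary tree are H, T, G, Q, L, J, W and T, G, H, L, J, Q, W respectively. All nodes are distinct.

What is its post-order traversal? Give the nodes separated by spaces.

The first element of pre-order is the root; it splits in-order into left and right subtrees.
Root H: left subtree has 2 nodes {T, G}, right has 4 {L, J, Q, W}.
  Root T: left subtree has 0 nodes { }, right has 1 {G}.
  Root Q: left subtree has 2 nodes {L, J}, right has 1 {W}.
    Root L: left subtree has 0 nodes { }, right has 1 {J}.

G T J L W Q H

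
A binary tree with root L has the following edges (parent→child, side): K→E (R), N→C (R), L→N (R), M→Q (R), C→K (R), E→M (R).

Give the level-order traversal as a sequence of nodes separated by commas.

L, N, C, K, E, M, Q

Level-order visits nodes level by level from the root, left to right within each level.
Level 0: L
Level 1: N
Level 2: C
Level 3: K
Level 4: E
Level 5: M
Level 6: Q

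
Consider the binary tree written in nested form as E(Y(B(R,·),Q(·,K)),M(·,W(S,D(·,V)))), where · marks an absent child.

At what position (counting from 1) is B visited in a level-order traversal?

4

Level-order visits nodes level by level from the root, left to right within each level.
Level 0: E
Level 1: Y, M
Level 2: B, Q, W
Level 3: R, K, S, D
Level 4: V
Full level-order sequence: E, Y, M, B, Q, W, R, K, S, D, V.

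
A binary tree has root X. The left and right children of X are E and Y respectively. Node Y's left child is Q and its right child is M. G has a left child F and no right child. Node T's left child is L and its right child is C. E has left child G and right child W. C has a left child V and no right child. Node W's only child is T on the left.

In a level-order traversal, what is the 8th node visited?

F

Level-order visits nodes level by level from the root, left to right within each level.
Level 0: X
Level 1: E, Y
Level 2: G, W, Q, M
Level 3: F, T
Level 4: L, C
Level 5: V
Full level-order sequence: X, E, Y, G, W, Q, M, F, T, L, C, V.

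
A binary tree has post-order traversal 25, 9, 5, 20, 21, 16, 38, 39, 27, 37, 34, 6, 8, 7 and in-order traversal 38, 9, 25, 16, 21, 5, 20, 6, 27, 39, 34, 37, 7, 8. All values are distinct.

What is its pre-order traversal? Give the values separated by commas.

The last element of post-order is the root; it splits in-order into left and right subtrees.
Root 7: left subtree has 12 nodes {38, 9, 25, 16, 21, 5, 20, 6, 27, 39, 34, 37}, right has 1 {8}.
  Root 6: left subtree has 7 nodes {38, 9, 25, 16, 21, 5, 20}, right has 4 {27, 39, 34, 37}.
    Root 38: left subtree has 0 nodes { }, right has 6 {9, 25, 16, 21, 5, 20}.
      Root 16: left subtree has 2 nodes {9, 25}, right has 3 {21, 5, 20}.
        Root 9: left subtree has 0 nodes { }, right has 1 {25}.
        Root 21: left subtree has 0 nodes { }, right has 2 {5, 20}.
          Root 20: left subtree has 1 node {5}, right has 0 { }.
    Root 34: left subtree has 2 nodes {27, 39}, right has 1 {37}.
      Root 27: left subtree has 0 nodes { }, right has 1 {39}.

7, 6, 38, 16, 9, 25, 21, 20, 5, 34, 27, 39, 37, 8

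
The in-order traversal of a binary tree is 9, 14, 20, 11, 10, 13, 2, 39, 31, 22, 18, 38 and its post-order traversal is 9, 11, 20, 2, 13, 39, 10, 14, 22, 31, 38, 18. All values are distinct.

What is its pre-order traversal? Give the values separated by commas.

The last element of post-order is the root; it splits in-order into left and right subtrees.
Root 18: left subtree has 10 nodes {9, 14, 20, 11, 10, 13, 2, 39, 31, 22}, right has 1 {38}.
  Root 31: left subtree has 8 nodes {9, 14, 20, 11, 10, 13, 2, 39}, right has 1 {22}.
    Root 14: left subtree has 1 node {9}, right has 6 {20, 11, 10, 13, 2, 39}.
      Root 10: left subtree has 2 nodes {20, 11}, right has 3 {13, 2, 39}.
        Root 20: left subtree has 0 nodes { }, right has 1 {11}.
        Root 39: left subtree has 2 nodes {13, 2}, right has 0 { }.
          Root 13: left subtree has 0 nodes { }, right has 1 {2}.

18, 31, 14, 9, 10, 20, 11, 39, 13, 2, 22, 38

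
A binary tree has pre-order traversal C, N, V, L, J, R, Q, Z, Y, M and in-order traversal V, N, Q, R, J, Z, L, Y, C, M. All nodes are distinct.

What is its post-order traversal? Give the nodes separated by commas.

The first element of pre-order is the root; it splits in-order into left and right subtrees.
Root C: left subtree has 8 nodes {V, N, Q, R, J, Z, L, Y}, right has 1 {M}.
  Root N: left subtree has 1 node {V}, right has 6 {Q, R, J, Z, L, Y}.
    Root L: left subtree has 4 nodes {Q, R, J, Z}, right has 1 {Y}.
      Root J: left subtree has 2 nodes {Q, R}, right has 1 {Z}.
        Root R: left subtree has 1 node {Q}, right has 0 { }.

V, Q, R, Z, J, Y, L, N, M, C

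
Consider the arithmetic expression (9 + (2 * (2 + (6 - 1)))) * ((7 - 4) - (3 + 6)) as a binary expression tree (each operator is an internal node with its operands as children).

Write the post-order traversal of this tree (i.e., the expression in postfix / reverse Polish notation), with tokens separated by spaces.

9 2 2 6 1 - + * + 7 4 - 3 6 + - *

Post-order on an expression tree gives postfix notation: for each operator, emit left operand, right operand, then the operator.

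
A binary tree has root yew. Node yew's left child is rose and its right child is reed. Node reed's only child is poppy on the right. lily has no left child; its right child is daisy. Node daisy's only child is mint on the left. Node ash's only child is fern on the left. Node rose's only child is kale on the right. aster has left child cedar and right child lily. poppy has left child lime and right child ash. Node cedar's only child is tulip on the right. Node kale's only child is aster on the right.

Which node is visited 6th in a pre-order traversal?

Pre-order visits the node, then its left subtree, then its right subtree.
Visit yew.
At yew: go left to rose.
  Visit rose.
  At rose: no left child.
  At rose: go right to kale.
    Visit kale.
    At kale: no left child.
    At kale: go right to aster.
      Visit aster.
      At aster: go left to cedar.
        Visit cedar.
        At cedar: no left child.
        At cedar: go right to tulip.
          tulip is a leaf — visit tulip.
      At aster: go right to lily.
        Visit lily.
        At lily: no left child.
        At lily: go right to daisy.
          Visit daisy.
          At daisy: go left to mint.
            mint is a leaf — visit mint.
          At daisy: no right child.
At yew: go right to reed.
  Visit reed.
  At reed: no left child.
  At reed: go right to poppy.
    Visit poppy.
    At poppy: go left to lime.
      lime is a leaf — visit lime.
    At poppy: go right to ash.
      Visit ash.
      At ash: go left to fern.
        fern is a leaf — visit fern.
      At ash: no right child.
Full pre-order sequence: yew, rose, kale, aster, cedar, tulip, lily, daisy, mint, reed, poppy, lime, ash, fern.

tulip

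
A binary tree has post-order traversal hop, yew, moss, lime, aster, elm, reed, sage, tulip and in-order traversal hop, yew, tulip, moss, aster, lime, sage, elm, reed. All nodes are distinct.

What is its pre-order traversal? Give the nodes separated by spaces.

tulip yew hop sage aster moss lime reed elm

The last element of post-order is the root; it splits in-order into left and right subtrees.
Root tulip: left subtree has 2 nodes {hop, yew}, right has 6 {moss, aster, lime, sage, elm, reed}.
  Root yew: left subtree has 1 node {hop}, right has 0 { }.
  Root sage: left subtree has 3 nodes {moss, aster, lime}, right has 2 {elm, reed}.
    Root aster: left subtree has 1 node {moss}, right has 1 {lime}.
    Root reed: left subtree has 1 node {elm}, right has 0 { }.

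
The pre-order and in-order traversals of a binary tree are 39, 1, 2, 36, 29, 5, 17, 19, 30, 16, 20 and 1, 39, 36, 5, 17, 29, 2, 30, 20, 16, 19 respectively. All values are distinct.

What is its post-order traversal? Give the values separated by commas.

1, 17, 5, 29, 36, 20, 16, 30, 19, 2, 39

The first element of pre-order is the root; it splits in-order into left and right subtrees.
Root 39: left subtree has 1 node {1}, right has 9 {36, 5, 17, 29, 2, 30, 20, 16, 19}.
  Root 2: left subtree has 4 nodes {36, 5, 17, 29}, right has 4 {30, 20, 16, 19}.
    Root 36: left subtree has 0 nodes { }, right has 3 {5, 17, 29}.
      Root 29: left subtree has 2 nodes {5, 17}, right has 0 { }.
        Root 5: left subtree has 0 nodes { }, right has 1 {17}.
    Root 19: left subtree has 3 nodes {30, 20, 16}, right has 0 { }.
      Root 30: left subtree has 0 nodes { }, right has 2 {20, 16}.
        Root 16: left subtree has 1 node {20}, right has 0 { }.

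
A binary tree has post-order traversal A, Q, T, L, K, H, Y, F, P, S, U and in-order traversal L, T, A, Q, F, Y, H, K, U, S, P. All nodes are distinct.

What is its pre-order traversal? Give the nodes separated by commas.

U, F, L, T, Q, A, Y, H, K, S, P

The last element of post-order is the root; it splits in-order into left and right subtrees.
Root U: left subtree has 8 nodes {L, T, A, Q, F, Y, H, K}, right has 2 {S, P}.
  Root F: left subtree has 4 nodes {L, T, A, Q}, right has 3 {Y, H, K}.
    Root L: left subtree has 0 nodes { }, right has 3 {T, A, Q}.
      Root T: left subtree has 0 nodes { }, right has 2 {A, Q}.
        Root Q: left subtree has 1 node {A}, right has 0 { }.
    Root Y: left subtree has 0 nodes { }, right has 2 {H, K}.
      Root H: left subtree has 0 nodes { }, right has 1 {K}.
  Root S: left subtree has 0 nodes { }, right has 1 {P}.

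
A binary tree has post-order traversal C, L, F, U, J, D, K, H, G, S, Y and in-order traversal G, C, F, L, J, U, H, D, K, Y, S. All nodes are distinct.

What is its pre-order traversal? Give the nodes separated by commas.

The last element of post-order is the root; it splits in-order into left and right subtrees.
Root Y: left subtree has 9 nodes {G, C, F, L, J, U, H, D, K}, right has 1 {S}.
  Root G: left subtree has 0 nodes { }, right has 8 {C, F, L, J, U, H, D, K}.
    Root H: left subtree has 5 nodes {C, F, L, J, U}, right has 2 {D, K}.
      Root J: left subtree has 3 nodes {C, F, L}, right has 1 {U}.
        Root F: left subtree has 1 node {C}, right has 1 {L}.
      Root K: left subtree has 1 node {D}, right has 0 { }.

Y, G, H, J, F, C, L, U, K, D, S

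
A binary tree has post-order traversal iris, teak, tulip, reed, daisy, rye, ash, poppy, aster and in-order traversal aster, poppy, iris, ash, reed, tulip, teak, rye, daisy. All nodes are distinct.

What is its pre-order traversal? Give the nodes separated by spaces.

aster poppy ash iris rye reed tulip teak daisy

The last element of post-order is the root; it splits in-order into left and right subtrees.
Root aster: left subtree has 0 nodes { }, right has 8 {poppy, iris, ash, reed, tulip, teak, rye, daisy}.
  Root poppy: left subtree has 0 nodes { }, right has 7 {iris, ash, reed, tulip, teak, rye, daisy}.
    Root ash: left subtree has 1 node {iris}, right has 5 {reed, tulip, teak, rye, daisy}.
      Root rye: left subtree has 3 nodes {reed, tulip, teak}, right has 1 {daisy}.
        Root reed: left subtree has 0 nodes { }, right has 2 {tulip, teak}.
          Root tulip: left subtree has 0 nodes { }, right has 1 {teak}.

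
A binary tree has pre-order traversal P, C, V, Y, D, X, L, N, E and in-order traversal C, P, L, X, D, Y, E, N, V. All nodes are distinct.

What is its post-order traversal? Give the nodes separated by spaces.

C L X D E N Y V P

The first element of pre-order is the root; it splits in-order into left and right subtrees.
Root P: left subtree has 1 node {C}, right has 7 {L, X, D, Y, E, N, V}.
  Root V: left subtree has 6 nodes {L, X, D, Y, E, N}, right has 0 { }.
    Root Y: left subtree has 3 nodes {L, X, D}, right has 2 {E, N}.
      Root D: left subtree has 2 nodes {L, X}, right has 0 { }.
        Root X: left subtree has 1 node {L}, right has 0 { }.
      Root N: left subtree has 1 node {E}, right has 0 { }.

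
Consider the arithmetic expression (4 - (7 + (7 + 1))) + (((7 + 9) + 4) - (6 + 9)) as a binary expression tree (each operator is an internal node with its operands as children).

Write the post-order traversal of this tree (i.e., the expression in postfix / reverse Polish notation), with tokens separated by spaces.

Post-order on an expression tree gives postfix notation: for each operator, emit left operand, right operand, then the operator.

4 7 7 1 + + - 7 9 + 4 + 6 9 + - +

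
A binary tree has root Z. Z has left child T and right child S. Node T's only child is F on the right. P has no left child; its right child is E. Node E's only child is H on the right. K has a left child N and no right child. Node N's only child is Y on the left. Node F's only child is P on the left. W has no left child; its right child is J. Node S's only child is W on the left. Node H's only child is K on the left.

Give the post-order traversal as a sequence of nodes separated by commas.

Post-order visits the left subtree, then the right subtree, then the node.
At Z: go left to T.
  At T: no left child.
  At T: go right to F.
    At F: go left to P.
      At P: no left child.
      At P: go right to E.
        At E: no left child.
        At E: go right to H.
          At H: go left to K.
            At K: go left to N.
              At N: go left to Y.
                Y is a leaf — visit Y.
              At N: no right child.
              Visit N.
            At K: no right child.
            Visit K.
          At H: no right child.
          Visit H.
        Visit E.
      Visit P.
    At F: no right child.
    Visit F.
  Visit T.
At Z: go right to S.
  At S: go left to W.
    At W: no left child.
    At W: go right to J.
      J is a leaf — visit J.
    Visit W.
  At S: no right child.
  Visit S.
Visit Z.

Y, N, K, H, E, P, F, T, J, W, S, Z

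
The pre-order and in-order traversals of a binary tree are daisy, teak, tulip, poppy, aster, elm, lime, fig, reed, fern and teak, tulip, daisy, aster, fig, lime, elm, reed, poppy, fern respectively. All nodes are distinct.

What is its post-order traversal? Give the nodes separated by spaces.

tulip teak fig lime reed elm aster fern poppy daisy

The first element of pre-order is the root; it splits in-order into left and right subtrees.
Root daisy: left subtree has 2 nodes {teak, tulip}, right has 7 {aster, fig, lime, elm, reed, poppy, fern}.
  Root teak: left subtree has 0 nodes { }, right has 1 {tulip}.
  Root poppy: left subtree has 5 nodes {aster, fig, lime, elm, reed}, right has 1 {fern}.
    Root aster: left subtree has 0 nodes { }, right has 4 {fig, lime, elm, reed}.
      Root elm: left subtree has 2 nodes {fig, lime}, right has 1 {reed}.
        Root lime: left subtree has 1 node {fig}, right has 0 { }.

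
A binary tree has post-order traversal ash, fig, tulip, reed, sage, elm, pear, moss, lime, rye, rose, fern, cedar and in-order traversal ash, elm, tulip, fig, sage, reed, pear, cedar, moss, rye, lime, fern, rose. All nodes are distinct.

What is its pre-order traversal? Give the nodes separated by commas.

cedar, pear, elm, ash, sage, tulip, fig, reed, fern, rye, moss, lime, rose

The last element of post-order is the root; it splits in-order into left and right subtrees.
Root cedar: left subtree has 7 nodes {ash, elm, tulip, fig, sage, reed, pear}, right has 5 {moss, rye, lime, fern, rose}.
  Root pear: left subtree has 6 nodes {ash, elm, tulip, fig, sage, reed}, right has 0 { }.
    Root elm: left subtree has 1 node {ash}, right has 4 {tulip, fig, sage, reed}.
      Root sage: left subtree has 2 nodes {tulip, fig}, right has 1 {reed}.
        Root tulip: left subtree has 0 nodes { }, right has 1 {fig}.
  Root fern: left subtree has 3 nodes {moss, rye, lime}, right has 1 {rose}.
    Root rye: left subtree has 1 node {moss}, right has 1 {lime}.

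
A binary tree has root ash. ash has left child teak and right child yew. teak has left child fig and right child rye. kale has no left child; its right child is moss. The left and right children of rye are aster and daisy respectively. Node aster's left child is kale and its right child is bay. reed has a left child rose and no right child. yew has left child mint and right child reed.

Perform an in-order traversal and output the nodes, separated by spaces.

fig teak kale moss aster bay rye daisy ash mint yew rose reed

In-order visits the left subtree, then the node, then the right subtree.
At ash: go left to teak.
  At teak: go left to fig.
    fig is a leaf — visit fig.
  Visit teak.
  At teak: go right to rye.
    At rye: go left to aster.
      At aster: go left to kale.
        At kale: no left child.
        Visit kale.
        At kale: go right to moss.
          moss is a leaf — visit moss.
      Visit aster.
      At aster: go right to bay.
        bay is a leaf — visit bay.
    Visit rye.
    At rye: go right to daisy.
      daisy is a leaf — visit daisy.
Visit ash.
At ash: go right to yew.
  At yew: go left to mint.
    mint is a leaf — visit mint.
  Visit yew.
  At yew: go right to reed.
    At reed: go left to rose.
      rose is a leaf — visit rose.
    Visit reed.
    At reed: no right child.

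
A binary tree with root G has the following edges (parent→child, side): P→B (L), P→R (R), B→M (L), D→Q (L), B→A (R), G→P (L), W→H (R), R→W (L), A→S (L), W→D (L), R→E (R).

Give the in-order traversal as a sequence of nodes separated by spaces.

In-order visits the left subtree, then the node, then the right subtree.
At G: go left to P.
  At P: go left to B.
    At B: go left to M.
      M is a leaf — visit M.
    Visit B.
    At B: go right to A.
      At A: go left to S.
        S is a leaf — visit S.
      Visit A.
      At A: no right child.
  Visit P.
  At P: go right to R.
    At R: go left to W.
      At W: go left to D.
        At D: go left to Q.
          Q is a leaf — visit Q.
        Visit D.
        At D: no right child.
      Visit W.
      At W: go right to H.
        H is a leaf — visit H.
    Visit R.
    At R: go right to E.
      E is a leaf — visit E.
Visit G.
At G: no right child.

M B S A P Q D W H R E G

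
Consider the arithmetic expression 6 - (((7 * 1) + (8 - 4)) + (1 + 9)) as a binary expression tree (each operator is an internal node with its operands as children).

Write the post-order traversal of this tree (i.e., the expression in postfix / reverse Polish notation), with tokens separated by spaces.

6 7 1 * 8 4 - + 1 9 + + -

Post-order on an expression tree gives postfix notation: for each operator, emit left operand, right operand, then the operator.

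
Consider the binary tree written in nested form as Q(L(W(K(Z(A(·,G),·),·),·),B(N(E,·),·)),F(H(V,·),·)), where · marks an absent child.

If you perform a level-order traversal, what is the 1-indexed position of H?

Level-order visits nodes level by level from the root, left to right within each level.
Level 0: Q
Level 1: L, F
Level 2: W, B, H
Level 3: K, N, V
Level 4: Z, E
Level 5: A
Level 6: G
Full level-order sequence: Q, L, F, W, B, H, K, N, V, Z, E, A, G.

6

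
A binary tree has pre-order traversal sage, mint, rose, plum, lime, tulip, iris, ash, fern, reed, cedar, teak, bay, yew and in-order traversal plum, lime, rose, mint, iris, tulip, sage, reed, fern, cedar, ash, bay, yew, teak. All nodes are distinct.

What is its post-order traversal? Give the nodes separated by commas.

lime, plum, rose, iris, tulip, mint, reed, cedar, fern, yew, bay, teak, ash, sage

The first element of pre-order is the root; it splits in-order into left and right subtrees.
Root sage: left subtree has 6 nodes {plum, lime, rose, mint, iris, tulip}, right has 7 {reed, fern, cedar, ash, bay, yew, teak}.
  Root mint: left subtree has 3 nodes {plum, lime, rose}, right has 2 {iris, tulip}.
    Root rose: left subtree has 2 nodes {plum, lime}, right has 0 { }.
      Root plum: left subtree has 0 nodes { }, right has 1 {lime}.
    Root tulip: left subtree has 1 node {iris}, right has 0 { }.
  Root ash: left subtree has 3 nodes {reed, fern, cedar}, right has 3 {bay, yew, teak}.
    Root fern: left subtree has 1 node {reed}, right has 1 {cedar}.
    Root teak: left subtree has 2 nodes {bay, yew}, right has 0 { }.
      Root bay: left subtree has 0 nodes { }, right has 1 {yew}.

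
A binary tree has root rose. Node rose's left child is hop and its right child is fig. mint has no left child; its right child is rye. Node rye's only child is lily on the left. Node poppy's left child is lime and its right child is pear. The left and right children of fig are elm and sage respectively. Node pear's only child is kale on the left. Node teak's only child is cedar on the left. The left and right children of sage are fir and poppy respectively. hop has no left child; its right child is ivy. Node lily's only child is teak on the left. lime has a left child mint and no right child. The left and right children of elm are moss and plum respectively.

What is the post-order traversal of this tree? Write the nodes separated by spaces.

Post-order visits the left subtree, then the right subtree, then the node.
At rose: go left to hop.
  At hop: no left child.
  At hop: go right to ivy.
    ivy is a leaf — visit ivy.
  Visit hop.
At rose: go right to fig.
  At fig: go left to elm.
    At elm: go left to moss.
      moss is a leaf — visit moss.
    At elm: go right to plum.
      plum is a leaf — visit plum.
    Visit elm.
  At fig: go right to sage.
    At sage: go left to fir.
      fir is a leaf — visit fir.
    At sage: go right to poppy.
      At poppy: go left to lime.
        At lime: go left to mint.
          At mint: no left child.
          At mint: go right to rye.
            At rye: go left to lily.
              At lily: go left to teak.
                At teak: go left to cedar.
                  cedar is a leaf — visit cedar.
                At teak: no right child.
                Visit teak.
              At lily: no right child.
              Visit lily.
            At rye: no right child.
            Visit rye.
          Visit mint.
        At lime: no right child.
        Visit lime.
      At poppy: go right to pear.
        At pear: go left to kale.
          kale is a leaf — visit kale.
        At pear: no right child.
        Visit pear.
      Visit poppy.
    Visit sage.
  Visit fig.
Visit rose.

ivy hop moss plum elm fir cedar teak lily rye mint lime kale pear poppy sage fig rose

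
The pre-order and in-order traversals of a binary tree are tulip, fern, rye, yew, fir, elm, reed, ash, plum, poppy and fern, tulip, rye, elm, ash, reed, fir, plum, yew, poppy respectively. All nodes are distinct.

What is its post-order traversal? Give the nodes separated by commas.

The first element of pre-order is the root; it splits in-order into left and right subtrees.
Root tulip: left subtree has 1 node {fern}, right has 8 {rye, elm, ash, reed, fir, plum, yew, poppy}.
  Root rye: left subtree has 0 nodes { }, right has 7 {elm, ash, reed, fir, plum, yew, poppy}.
    Root yew: left subtree has 5 nodes {elm, ash, reed, fir, plum}, right has 1 {poppy}.
      Root fir: left subtree has 3 nodes {elm, ash, reed}, right has 1 {plum}.
        Root elm: left subtree has 0 nodes { }, right has 2 {ash, reed}.
          Root reed: left subtree has 1 node {ash}, right has 0 { }.

fern, ash, reed, elm, plum, fir, poppy, yew, rye, tulip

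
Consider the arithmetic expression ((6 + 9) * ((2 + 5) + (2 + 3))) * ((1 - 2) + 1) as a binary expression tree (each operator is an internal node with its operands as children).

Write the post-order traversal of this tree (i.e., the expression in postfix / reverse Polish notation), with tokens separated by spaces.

6 9 + 2 5 + 2 3 + + * 1 2 - 1 + *

Post-order on an expression tree gives postfix notation: for each operator, emit left operand, right operand, then the operator.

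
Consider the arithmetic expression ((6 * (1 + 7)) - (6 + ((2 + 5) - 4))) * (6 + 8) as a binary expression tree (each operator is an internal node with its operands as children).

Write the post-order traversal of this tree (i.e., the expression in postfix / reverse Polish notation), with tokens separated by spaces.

Post-order on an expression tree gives postfix notation: for each operator, emit left operand, right operand, then the operator.

6 1 7 + * 6 2 5 + 4 - + - 6 8 + *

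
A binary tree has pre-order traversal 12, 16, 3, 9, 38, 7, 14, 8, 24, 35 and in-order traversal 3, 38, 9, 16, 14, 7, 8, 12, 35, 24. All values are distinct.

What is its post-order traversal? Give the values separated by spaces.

The first element of pre-order is the root; it splits in-order into left and right subtrees.
Root 12: left subtree has 7 nodes {3, 38, 9, 16, 14, 7, 8}, right has 2 {35, 24}.
  Root 16: left subtree has 3 nodes {3, 38, 9}, right has 3 {14, 7, 8}.
    Root 3: left subtree has 0 nodes { }, right has 2 {38, 9}.
      Root 9: left subtree has 1 node {38}, right has 0 { }.
    Root 7: left subtree has 1 node {14}, right has 1 {8}.
  Root 24: left subtree has 1 node {35}, right has 0 { }.

38 9 3 14 8 7 16 35 24 12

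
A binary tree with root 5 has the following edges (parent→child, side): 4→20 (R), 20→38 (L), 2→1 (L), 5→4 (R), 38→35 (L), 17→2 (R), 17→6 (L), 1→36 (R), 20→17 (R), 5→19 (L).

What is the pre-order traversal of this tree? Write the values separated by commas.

Pre-order visits the node, then its left subtree, then its right subtree.
Visit 5.
At 5: go left to 19.
  19 is a leaf — visit 19.
At 5: go right to 4.
  Visit 4.
  At 4: no left child.
  At 4: go right to 20.
    Visit 20.
    At 20: go left to 38.
      Visit 38.
      At 38: go left to 35.
        35 is a leaf — visit 35.
      At 38: no right child.
    At 20: go right to 17.
      Visit 17.
      At 17: go left to 6.
        6 is a leaf — visit 6.
      At 17: go right to 2.
        Visit 2.
        At 2: go left to 1.
          Visit 1.
          At 1: no left child.
          At 1: go right to 36.
            36 is a leaf — visit 36.
        At 2: no right child.

5, 19, 4, 20, 38, 35, 17, 6, 2, 1, 36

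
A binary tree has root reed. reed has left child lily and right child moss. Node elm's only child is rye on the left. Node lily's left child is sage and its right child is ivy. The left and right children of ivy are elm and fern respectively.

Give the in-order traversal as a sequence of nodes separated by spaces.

In-order visits the left subtree, then the node, then the right subtree.
At reed: go left to lily.
  At lily: go left to sage.
    sage is a leaf — visit sage.
  Visit lily.
  At lily: go right to ivy.
    At ivy: go left to elm.
      At elm: go left to rye.
        rye is a leaf — visit rye.
      Visit elm.
      At elm: no right child.
    Visit ivy.
    At ivy: go right to fern.
      fern is a leaf — visit fern.
Visit reed.
At reed: go right to moss.
  moss is a leaf — visit moss.

sage lily rye elm ivy fern reed moss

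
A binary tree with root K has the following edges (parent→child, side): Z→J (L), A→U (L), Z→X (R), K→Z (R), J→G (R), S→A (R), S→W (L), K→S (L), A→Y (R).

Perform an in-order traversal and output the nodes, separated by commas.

In-order visits the left subtree, then the node, then the right subtree.
At K: go left to S.
  At S: go left to W.
    W is a leaf — visit W.
  Visit S.
  At S: go right to A.
    At A: go left to U.
      U is a leaf — visit U.
    Visit A.
    At A: go right to Y.
      Y is a leaf — visit Y.
Visit K.
At K: go right to Z.
  At Z: go left to J.
    At J: no left child.
    Visit J.
    At J: go right to G.
      G is a leaf — visit G.
  Visit Z.
  At Z: go right to X.
    X is a leaf — visit X.

W, S, U, A, Y, K, J, G, Z, X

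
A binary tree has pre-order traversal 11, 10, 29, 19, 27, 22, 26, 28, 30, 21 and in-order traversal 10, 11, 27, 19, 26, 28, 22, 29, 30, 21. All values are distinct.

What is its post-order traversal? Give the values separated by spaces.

10 27 28 26 22 19 21 30 29 11

The first element of pre-order is the root; it splits in-order into left and right subtrees.
Root 11: left subtree has 1 node {10}, right has 8 {27, 19, 26, 28, 22, 29, 30, 21}.
  Root 29: left subtree has 5 nodes {27, 19, 26, 28, 22}, right has 2 {30, 21}.
    Root 19: left subtree has 1 node {27}, right has 3 {26, 28, 22}.
      Root 22: left subtree has 2 nodes {26, 28}, right has 0 { }.
        Root 26: left subtree has 0 nodes { }, right has 1 {28}.
    Root 30: left subtree has 0 nodes { }, right has 1 {21}.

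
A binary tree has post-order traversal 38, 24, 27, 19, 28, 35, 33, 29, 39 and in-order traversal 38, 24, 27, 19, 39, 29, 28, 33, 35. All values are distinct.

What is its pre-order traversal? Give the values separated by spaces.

39 19 27 24 38 29 33 28 35

The last element of post-order is the root; it splits in-order into left and right subtrees.
Root 39: left subtree has 4 nodes {38, 24, 27, 19}, right has 4 {29, 28, 33, 35}.
  Root 19: left subtree has 3 nodes {38, 24, 27}, right has 0 { }.
    Root 27: left subtree has 2 nodes {38, 24}, right has 0 { }.
      Root 24: left subtree has 1 node {38}, right has 0 { }.
  Root 29: left subtree has 0 nodes { }, right has 3 {28, 33, 35}.
    Root 33: left subtree has 1 node {28}, right has 1 {35}.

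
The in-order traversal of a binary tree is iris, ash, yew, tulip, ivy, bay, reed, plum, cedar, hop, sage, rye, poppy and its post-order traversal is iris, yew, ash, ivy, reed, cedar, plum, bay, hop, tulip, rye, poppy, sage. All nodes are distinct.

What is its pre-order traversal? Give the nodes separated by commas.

sage, tulip, ash, iris, yew, hop, bay, ivy, plum, reed, cedar, poppy, rye

The last element of post-order is the root; it splits in-order into left and right subtrees.
Root sage: left subtree has 10 nodes {iris, ash, yew, tulip, ivy, bay, reed, plum, cedar, hop}, right has 2 {rye, poppy}.
  Root tulip: left subtree has 3 nodes {iris, ash, yew}, right has 6 {ivy, bay, reed, plum, cedar, hop}.
    Root ash: left subtree has 1 node {iris}, right has 1 {yew}.
    Root hop: left subtree has 5 nodes {ivy, bay, reed, plum, cedar}, right has 0 { }.
      Root bay: left subtree has 1 node {ivy}, right has 3 {reed, plum, cedar}.
        Root plum: left subtree has 1 node {reed}, right has 1 {cedar}.
  Root poppy: left subtree has 1 node {rye}, right has 0 { }.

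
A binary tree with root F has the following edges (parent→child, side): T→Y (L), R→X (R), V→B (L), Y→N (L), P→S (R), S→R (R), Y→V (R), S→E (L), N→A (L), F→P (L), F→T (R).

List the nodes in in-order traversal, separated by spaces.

P E S R X F A N Y B V T

In-order visits the left subtree, then the node, then the right subtree.
At F: go left to P.
  At P: no left child.
  Visit P.
  At P: go right to S.
    At S: go left to E.
      E is a leaf — visit E.
    Visit S.
    At S: go right to R.
      At R: no left child.
      Visit R.
      At R: go right to X.
        X is a leaf — visit X.
Visit F.
At F: go right to T.
  At T: go left to Y.
    At Y: go left to N.
      At N: go left to A.
        A is a leaf — visit A.
      Visit N.
      At N: no right child.
    Visit Y.
    At Y: go right to V.
      At V: go left to B.
        B is a leaf — visit B.
      Visit V.
      At V: no right child.
  Visit T.
  At T: no right child.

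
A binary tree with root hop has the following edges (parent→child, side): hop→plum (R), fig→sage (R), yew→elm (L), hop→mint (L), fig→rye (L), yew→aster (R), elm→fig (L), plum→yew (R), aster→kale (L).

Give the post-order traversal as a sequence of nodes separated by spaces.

mint rye sage fig elm kale aster yew plum hop

Post-order visits the left subtree, then the right subtree, then the node.
At hop: go left to mint.
  mint is a leaf — visit mint.
At hop: go right to plum.
  At plum: no left child.
  At plum: go right to yew.
    At yew: go left to elm.
      At elm: go left to fig.
        At fig: go left to rye.
          rye is a leaf — visit rye.
        At fig: go right to sage.
          sage is a leaf — visit sage.
        Visit fig.
      At elm: no right child.
      Visit elm.
    At yew: go right to aster.
      At aster: go left to kale.
        kale is a leaf — visit kale.
      At aster: no right child.
      Visit aster.
    Visit yew.
  Visit plum.
Visit hop.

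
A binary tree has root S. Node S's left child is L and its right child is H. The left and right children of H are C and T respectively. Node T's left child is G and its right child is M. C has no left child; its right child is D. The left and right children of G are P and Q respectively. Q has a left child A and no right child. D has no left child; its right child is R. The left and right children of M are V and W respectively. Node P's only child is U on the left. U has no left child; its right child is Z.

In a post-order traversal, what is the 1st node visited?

L

Post-order visits the left subtree, then the right subtree, then the node.
At S: go left to L.
  L is a leaf — visit L.
At S: go right to H.
  At H: go left to C.
    At C: no left child.
    At C: go right to D.
      At D: no left child.
      At D: go right to R.
        R is a leaf — visit R.
      Visit D.
    Visit C.
  At H: go right to T.
    At T: go left to G.
      At G: go left to P.
        At P: go left to U.
          At U: no left child.
          At U: go right to Z.
            Z is a leaf — visit Z.
          Visit U.
        At P: no right child.
        Visit P.
      At G: go right to Q.
        At Q: go left to A.
          A is a leaf — visit A.
        At Q: no right child.
        Visit Q.
      Visit G.
    At T: go right to M.
      At M: go left to V.
        V is a leaf — visit V.
      At M: go right to W.
        W is a leaf — visit W.
      Visit M.
    Visit T.
  Visit H.
Visit S.
Full post-order sequence: L, R, D, C, Z, U, P, A, Q, G, V, W, M, T, H, S.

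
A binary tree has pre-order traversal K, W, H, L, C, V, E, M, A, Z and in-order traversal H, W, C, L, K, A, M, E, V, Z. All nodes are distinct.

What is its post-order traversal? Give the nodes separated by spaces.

H C L W A M E Z V K

The first element of pre-order is the root; it splits in-order into left and right subtrees.
Root K: left subtree has 4 nodes {H, W, C, L}, right has 5 {A, M, E, V, Z}.
  Root W: left subtree has 1 node {H}, right has 2 {C, L}.
    Root L: left subtree has 1 node {C}, right has 0 { }.
  Root V: left subtree has 3 nodes {A, M, E}, right has 1 {Z}.
    Root E: left subtree has 2 nodes {A, M}, right has 0 { }.
      Root M: left subtree has 1 node {A}, right has 0 { }.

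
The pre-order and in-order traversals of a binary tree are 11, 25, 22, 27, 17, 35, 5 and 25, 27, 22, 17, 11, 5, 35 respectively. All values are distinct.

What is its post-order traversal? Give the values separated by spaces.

27 17 22 25 5 35 11

The first element of pre-order is the root; it splits in-order into left and right subtrees.
Root 11: left subtree has 4 nodes {25, 27, 22, 17}, right has 2 {5, 35}.
  Root 25: left subtree has 0 nodes { }, right has 3 {27, 22, 17}.
    Root 22: left subtree has 1 node {27}, right has 1 {17}.
  Root 35: left subtree has 1 node {5}, right has 0 { }.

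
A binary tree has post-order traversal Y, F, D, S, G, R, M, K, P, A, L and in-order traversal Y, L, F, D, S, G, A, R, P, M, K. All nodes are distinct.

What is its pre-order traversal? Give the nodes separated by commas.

The last element of post-order is the root; it splits in-order into left and right subtrees.
Root L: left subtree has 1 node {Y}, right has 9 {F, D, S, G, A, R, P, M, K}.
  Root A: left subtree has 4 nodes {F, D, S, G}, right has 4 {R, P, M, K}.
    Root G: left subtree has 3 nodes {F, D, S}, right has 0 { }.
      Root S: left subtree has 2 nodes {F, D}, right has 0 { }.
        Root D: left subtree has 1 node {F}, right has 0 { }.
    Root P: left subtree has 1 node {R}, right has 2 {M, K}.
      Root K: left subtree has 1 node {M}, right has 0 { }.

L, Y, A, G, S, D, F, P, R, K, M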